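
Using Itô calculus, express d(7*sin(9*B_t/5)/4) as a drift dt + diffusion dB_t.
d(7*sin(9*B_t/5)/4) = (-567*sin(9*B_t/5)/200) dt + (63*cos(9*B_t/5)/20) dB_t

Itô's formula for f(B_t) gives d f(B_t) = f'(B_t) dB_t + (1/2) f''(B_t) dt. Compute derivatives of f(x) = 7*sin(9*x/5)/4:
  f'(x)  = 63*cos(9*x/5)/20
  f''(x) = -567*sin(9*x/5)/100
Substitute x = B_t and multiply the f'' term by 1/2:
  drift     = (1/2) * (-567*sin(9*x/5)/100) evaluated at B_t = -567*sin(9*B_t/5)/200
  diffusion = (63*cos(9*x/5)/20) evaluated at B_t = 63*cos(9*B_t/5)/20
Therefore d(7*sin(9*B_t/5)/4) = (-567*sin(9*B_t/5)/200) dt + (63*cos(9*B_t/5)/20) dB_t.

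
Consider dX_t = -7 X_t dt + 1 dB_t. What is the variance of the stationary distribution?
lim Var(X_t) = 1/14

The OU SDE dX = -theta X dt + sigma dB admits the integrating factor exp(theta t): d(exp(theta t) X_t) = sigma exp(theta t) dB_t. Integrating from 0 to t gives X_t = x_0 * exp(-theta t) + sigma * int_0^t exp(-theta (t-s)) dB_s for any initial x_0. The Itô integral has variance (by the Itô isometry) sigma^2 * int_0^t exp(-2 theta (t - s)) ds = sigma^2 * (1 - exp(-2 theta t)) / (2 theta), independent of x_0.
With theta = 7, sigma = 1:
  Var(X_t) = (1)^2 * (1 - exp(-2*7 t)) / (2 * 7) = 1/14 - exp(-14*t)/14.
As t -> infinity, exp(-2*7 t) -> 0, so the stationary variance is sigma^2 / (2 theta) = 1/14.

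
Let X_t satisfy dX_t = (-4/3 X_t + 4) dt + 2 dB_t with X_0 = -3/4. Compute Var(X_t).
Var(X_t) = 3/2 - 3*exp(-8*t/3)/2

The variance V(t) = Var(X_t) satisfies V'(t) = 2 a V(t) + c^2 with V(0) = 0 (drift coefficient is linear in X, diffusion is constant). With a = -4/3, c = 2, the solution is
  V(t) = (c^2 / (2 a)) * (exp(2 a t) - 1)
       = (2^2 / (2*(-4/3))) * (exp((-8/3) t) - 1)
       = 3/2 - 3*exp(-8*t/3)/2.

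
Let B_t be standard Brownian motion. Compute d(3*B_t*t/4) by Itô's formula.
d(3*B_t*t/4) = (3*B_t/4) dt + (3*t/4) dB_t

Itô's formula for f(t, x): d f(t, B_t) = (f_t + (1/2) f_xx) dt + f_x dB_t. Compute partials of f(t, x) = 3*t*x/4:
  f_t(t,x)  = 3*x/4
  f_x(t,x)  = 3*t/4
  f_xx(t,x) = 0
Assemble drift = f_t + (1/2) f_xx = 3*x/4 and diffusion = f_x = 3*t/4. Substituting x = B_t:
  d(3*B_t*t/4) = (3*B_t/4) dt + (3*t/4) dB_t.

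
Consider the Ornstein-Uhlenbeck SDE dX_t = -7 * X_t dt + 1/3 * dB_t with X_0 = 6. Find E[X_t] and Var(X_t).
E[X_t] = 6*exp(-7*t); Var(X_t) = 1/126 - exp(-14*t)/126

The OU SDE dX = -theta X dt + sigma dB admits the integrating factor exp(theta t): d(exp(theta t) X_t) = sigma exp(theta t) dB_t. Integrating from 0 to t:
  X_t = x_0 * exp(-theta t) + sigma * int_0^t exp(-theta (t-s)) dB_s.
The Itô integral has mean 0 and (by the Itô isometry) variance sigma^2 * int_0^t exp(-2 theta (t - s)) ds = sigma^2 * (1 - exp(-2 theta t)) / (2 theta).
With theta = 7, sigma = 1/3, x_0 = 6:
  E[X_t] = 6 * exp(-7 t) = 6*exp(-7*t)
  Var(X_t) = (1/3)^2 * (1 - exp(-2*7 t)) / (2 * 7) = 1/126 - exp(-14*t)/126.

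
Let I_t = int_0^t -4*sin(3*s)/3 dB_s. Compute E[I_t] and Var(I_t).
E[I_t] = 0; Var(I_t) = 8*t/9 - 4*sin(6*t)/27

The Itô integral of a deterministic integrand f(s) has mean 0 because each increment f(s) * (B_{s+ds} - B_s) has mean 0. By the Itô isometry:
  Var( int_0^t f(s) dB_s ) = E[ (int_0^t f(s) dB_s)^2 ] = int_0^t f(s)^2 ds.
Here f(s) = -4*sin(3*s)/3, so f(s)^2 = 16*sin(3*s)^2/9. Integrate:
  int_0^t (16*sin(3*s)^2/9) ds = 8*t/9 - 4*sin(6*t)/27.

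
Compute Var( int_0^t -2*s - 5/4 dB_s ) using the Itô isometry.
Var = t*(64*t^2 + 120*t + 75)/48

The Itô integral of a deterministic integrand f(s) has mean 0 because each increment f(s) * (B_{s+ds} - B_s) has mean 0. By the Itô isometry:
  Var( int_0^t f(s) dB_s ) = E[ (int_0^t f(s) dB_s)^2 ] = int_0^t f(s)^2 ds.
Here f(s) = -2*s - 5/4, so f(s)^2 = (8*s + 5)^2/16. Integrate:
  int_0^t ((8*s + 5)^2/16) ds = t*(64*t^2 + 120*t + 75)/48.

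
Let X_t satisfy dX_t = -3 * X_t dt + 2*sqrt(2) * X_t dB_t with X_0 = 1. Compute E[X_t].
E[X_t] = exp(-3*t)

For GBM dX = mu X dt + sigma X dB with X_0 = x_0, apply Itô to Y = log X: dY = (mu - sigma^2/2) dt + sigma dB, so Y_t = log(x_0) + (mu - sigma^2/2) t + sigma B_t and hence X_t = x_0 * exp((mu - sigma^2/2) t + sigma B_t).
With mu = -3, sigma = 2*sqrt(2), x_0 = 1, this gives:
  X_t = 1 * exp((-7) * t + (2*sqrt(2)) * B_t).
Since sigma*B_t ~ Normal(0, sigma^2 t), E[exp(sigma*B_t)] = exp(sigma^2 t / 2); so E[X_t] = x_0 * exp((mu - sigma^2/2) t) * exp(sigma^2 t / 2) = x_0 * exp(mu t) = exp(-3*t).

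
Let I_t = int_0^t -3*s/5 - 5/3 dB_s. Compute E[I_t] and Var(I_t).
E[I_t] = 0; Var(I_t) = t*(27*t^2 + 225*t + 625)/225

The Itô integral of a deterministic integrand f(s) has mean 0 because each increment f(s) * (B_{s+ds} - B_s) has mean 0. By the Itô isometry:
  Var( int_0^t f(s) dB_s ) = E[ (int_0^t f(s) dB_s)^2 ] = int_0^t f(s)^2 ds.
Here f(s) = -3*s/5 - 5/3, so f(s)^2 = (9*s + 25)^2/225. Integrate:
  int_0^t ((9*s + 25)^2/225) ds = t*(27*t^2 + 225*t + 625)/225.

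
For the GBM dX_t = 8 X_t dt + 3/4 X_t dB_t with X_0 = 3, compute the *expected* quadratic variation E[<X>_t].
E[<X>_t] = 81*exp(265*t/16)/265 - 81/265

<X>_t = int_0^t ((3/4) * X_s)^2 ds. Taking expectation inside the integral: E[<X>_t] = (3/4)^2 * int_0^t E[X_s^2] ds. For GBM, E[X_s^2] = x_0^2 * exp((2 mu + sigma^2) s). Integrating:
  E[<X>_t] = (3/4)^2 * 3^2 * (exp((2*8 + (3/4)^2) t) - 1) / (2*8 + (3/4)^2)
           = (3/4)^2 * 3^2 * (exp((265/16) t) - 1) / (265/16) = 81*exp(265*t/16)/265 - 81/265.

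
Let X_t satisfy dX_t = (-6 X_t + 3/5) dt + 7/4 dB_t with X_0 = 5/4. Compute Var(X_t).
Var(X_t) = 49/192 - 49*exp(-12*t)/192

The variance V(t) = Var(X_t) satisfies V'(t) = 2 a V(t) + c^2 with V(0) = 0 (drift coefficient is linear in X, diffusion is constant). With a = -6, c = 7/4, the solution is
  V(t) = (c^2 / (2 a)) * (exp(2 a t) - 1)
       = ((7/4)^2 / (2*(-6))) * (exp((-12) t) - 1)
       = 49/192 - 49*exp(-12*t)/192.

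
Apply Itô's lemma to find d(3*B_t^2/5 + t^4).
d(3*B_t^2/5 + t^4) = (4*t^3 + 3/5) dt + (6*B_t/5) dB_t

Itô's formula for f(t, x): d f(t, B_t) = (f_t + (1/2) f_xx) dt + f_x dB_t. Compute partials of f(t, x) = t^4 + 3*x^2/5:
  f_t(t,x)  = 4*t^3
  f_x(t,x)  = 6*x/5
  f_xx(t,x) = 6/5
Assemble drift = f_t + (1/2) f_xx = 4*t^3 + 3/5 and diffusion = f_x = 6*x/5. Substituting x = B_t:
  d(3*B_t^2/5 + t^4) = (4*t^3 + 3/5) dt + (6*B_t/5) dB_t.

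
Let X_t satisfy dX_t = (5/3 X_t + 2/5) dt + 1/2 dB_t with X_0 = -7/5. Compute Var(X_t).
Var(X_t) = 3*exp(10*t/3)/40 - 3/40

The variance V(t) = Var(X_t) satisfies V'(t) = 2 a V(t) + c^2 with V(0) = 0 (drift coefficient is linear in X, diffusion is constant). With a = 5/3, c = 1/2, the solution is
  V(t) = (c^2 / (2 a)) * (exp(2 a t) - 1)
       = ((1/2)^2 / (2*(5/3))) * (exp((10/3) t) - 1)
       = 3*exp(10*t/3)/40 - 3/40.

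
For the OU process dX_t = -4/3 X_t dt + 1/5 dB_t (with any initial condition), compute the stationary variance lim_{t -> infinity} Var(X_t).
lim Var(X_t) = 3/200

The OU SDE dX = -theta X dt + sigma dB admits the integrating factor exp(theta t): d(exp(theta t) X_t) = sigma exp(theta t) dB_t. Integrating from 0 to t gives X_t = x_0 * exp(-theta t) + sigma * int_0^t exp(-theta (t-s)) dB_s for any initial x_0. The Itô integral has variance (by the Itô isometry) sigma^2 * int_0^t exp(-2 theta (t - s)) ds = sigma^2 * (1 - exp(-2 theta t)) / (2 theta), independent of x_0.
With theta = 4/3, sigma = 1/5:
  Var(X_t) = (1/5)^2 * (1 - exp(-2*4/3 t)) / (2 * 4/3) = 3/200 - 3*exp(-8*t/3)/200.
As t -> infinity, exp(-2*4/3 t) -> 0, so the stationary variance is sigma^2 / (2 theta) = 3/200.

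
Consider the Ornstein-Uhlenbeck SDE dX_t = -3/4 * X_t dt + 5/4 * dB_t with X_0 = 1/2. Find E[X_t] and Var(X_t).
E[X_t] = exp(-3*t/4)/2; Var(X_t) = 25/24 - 25*exp(-3*t/2)/24

The OU SDE dX = -theta X dt + sigma dB admits the integrating factor exp(theta t): d(exp(theta t) X_t) = sigma exp(theta t) dB_t. Integrating from 0 to t:
  X_t = x_0 * exp(-theta t) + sigma * int_0^t exp(-theta (t-s)) dB_s.
The Itô integral has mean 0 and (by the Itô isometry) variance sigma^2 * int_0^t exp(-2 theta (t - s)) ds = sigma^2 * (1 - exp(-2 theta t)) / (2 theta).
With theta = 3/4, sigma = 5/4, x_0 = 1/2:
  E[X_t] = 1/2 * exp(-3/4 t) = exp(-3*t/4)/2
  Var(X_t) = (5/4)^2 * (1 - exp(-2*3/4 t)) / (2 * 3/4) = 25/24 - 25*exp(-3*t/2)/24.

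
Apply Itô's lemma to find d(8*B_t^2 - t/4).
d(8*B_t^2 - t/4) = (31/4) dt + (16*B_t) dB_t

Itô's formula for f(t, x): d f(t, B_t) = (f_t + (1/2) f_xx) dt + f_x dB_t. Compute partials of f(t, x) = -t/4 + 8*x^2:
  f_t(t,x)  = -1/4
  f_x(t,x)  = 16*x
  f_xx(t,x) = 16
Assemble drift = f_t + (1/2) f_xx = 31/4 and diffusion = f_x = 16*x. Substituting x = B_t:
  d(8*B_t^2 - t/4) = (31/4) dt + (16*B_t) dB_t.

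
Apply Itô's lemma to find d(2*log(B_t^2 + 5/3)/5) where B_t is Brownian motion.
d(2*log(B_t^2 + 5/3)/5) = (6*(5 - 3*B_t^2)/(5*(3*B_t^2 + 5)^2)) dt + (12*B_t/(5*(3*B_t^2 + 5))) dB_t

Itô's formula for f(B_t) gives d f(B_t) = f'(B_t) dB_t + (1/2) f''(B_t) dt. Compute derivatives of f(x) = 2*log(x^2 + 5/3)/5:
  f'(x)  = 12*x/(5*(3*x^2 + 5))
  f''(x) = 12*(5 - 3*x^2)/(5*(3*x^2 + 5)^2)
Substitute x = B_t and multiply the f'' term by 1/2:
  drift     = (1/2) * (12*(5 - 3*x^2)/(5*(3*x^2 + 5)^2)) evaluated at B_t = 6*(5 - 3*B_t^2)/(5*(3*B_t^2 + 5)^2)
  diffusion = (12*x/(5*(3*x^2 + 5))) evaluated at B_t = 12*B_t/(5*(3*B_t^2 + 5))
Therefore d(2*log(B_t^2 + 5/3)/5) = (6*(5 - 3*B_t^2)/(5*(3*B_t^2 + 5)^2)) dt + (12*B_t/(5*(3*B_t^2 + 5))) dB_t.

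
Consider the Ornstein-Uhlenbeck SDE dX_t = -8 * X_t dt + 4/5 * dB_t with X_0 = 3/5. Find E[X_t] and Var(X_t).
E[X_t] = 3*exp(-8*t)/5; Var(X_t) = 1/25 - exp(-16*t)/25

The OU SDE dX = -theta X dt + sigma dB admits the integrating factor exp(theta t): d(exp(theta t) X_t) = sigma exp(theta t) dB_t. Integrating from 0 to t:
  X_t = x_0 * exp(-theta t) + sigma * int_0^t exp(-theta (t-s)) dB_s.
The Itô integral has mean 0 and (by the Itô isometry) variance sigma^2 * int_0^t exp(-2 theta (t - s)) ds = sigma^2 * (1 - exp(-2 theta t)) / (2 theta).
With theta = 8, sigma = 4/5, x_0 = 3/5:
  E[X_t] = 3/5 * exp(-8 t) = 3*exp(-8*t)/5
  Var(X_t) = (4/5)^2 * (1 - exp(-2*8 t)) / (2 * 8) = 1/25 - exp(-16*t)/25.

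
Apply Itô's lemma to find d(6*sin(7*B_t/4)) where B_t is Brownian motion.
d(6*sin(7*B_t/4)) = (-147*sin(7*B_t/4)/16) dt + (21*cos(7*B_t/4)/2) dB_t

Itô's formula for f(B_t) gives d f(B_t) = f'(B_t) dB_t + (1/2) f''(B_t) dt. Compute derivatives of f(x) = 6*sin(7*x/4):
  f'(x)  = 21*cos(7*x/4)/2
  f''(x) = -147*sin(7*x/4)/8
Substitute x = B_t and multiply the f'' term by 1/2:
  drift     = (1/2) * (-147*sin(7*x/4)/8) evaluated at B_t = -147*sin(7*B_t/4)/16
  diffusion = (21*cos(7*x/4)/2) evaluated at B_t = 21*cos(7*B_t/4)/2
Therefore d(6*sin(7*B_t/4)) = (-147*sin(7*B_t/4)/16) dt + (21*cos(7*B_t/4)/2) dB_t.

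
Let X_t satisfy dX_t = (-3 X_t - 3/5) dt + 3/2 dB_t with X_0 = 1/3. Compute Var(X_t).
Var(X_t) = 3/8 - 3*exp(-6*t)/8

The variance V(t) = Var(X_t) satisfies V'(t) = 2 a V(t) + c^2 with V(0) = 0 (drift coefficient is linear in X, diffusion is constant). With a = -3, c = 3/2, the solution is
  V(t) = (c^2 / (2 a)) * (exp(2 a t) - 1)
       = ((3/2)^2 / (2*(-3))) * (exp((-6) t) - 1)
       = 3/8 - 3*exp(-6*t)/8.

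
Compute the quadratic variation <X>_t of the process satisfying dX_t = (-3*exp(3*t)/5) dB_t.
<X>_t = 3*exp(6*t)/50 - 3/50

For an Itô process dX_t = a(t) dt + b(t) dB_t, the quadratic variation is <X>_t = int_0^t b(s)^2 ds (the drift term does not contribute). Here b(s) = -3*exp(3*s)/5, so
  b(s)^2 = 9*exp(6*s)/25.
Integrating from 0 to t:
  <X>_t = int_0^t (9*exp(6*s)/25) ds = 3*exp(6*t)/50 - 3/50.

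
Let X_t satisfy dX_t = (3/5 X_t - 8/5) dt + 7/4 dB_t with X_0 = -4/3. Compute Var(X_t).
Var(X_t) = 245*exp(6*t/5)/96 - 245/96

The variance V(t) = Var(X_t) satisfies V'(t) = 2 a V(t) + c^2 with V(0) = 0 (drift coefficient is linear in X, diffusion is constant). With a = 3/5, c = 7/4, the solution is
  V(t) = (c^2 / (2 a)) * (exp(2 a t) - 1)
       = ((7/4)^2 / (2*(3/5))) * (exp((6/5) t) - 1)
       = 245*exp(6*t/5)/96 - 245/96.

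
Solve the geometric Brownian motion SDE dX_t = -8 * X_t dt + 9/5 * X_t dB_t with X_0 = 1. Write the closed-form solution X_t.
X_t = 1 * exp((-481/50) * t + (9/5) * B_t)

For GBM dX = mu X dt + sigma X dB with X_0 = x_0, apply Itô to Y = log X: dY = (mu - sigma^2/2) dt + sigma dB, so Y_t = log(x_0) + (mu - sigma^2/2) t + sigma B_t and hence X_t = x_0 * exp((mu - sigma^2/2) t + sigma B_t).
With mu = -8, sigma = 9/5, x_0 = 1, this gives:
  X_t = 1 * exp((-481/50) * t + (9/5) * B_t).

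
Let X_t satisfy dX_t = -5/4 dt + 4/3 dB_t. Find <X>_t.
<X>_t = 16*t/9

For an Itô process dX_t = a(t) dt + b(t) dB_t, the quadratic variation is <X>_t = int_0^t b(s)^2 ds (the drift term does not contribute). Here b(s) = 4/3, so
  b(s)^2 = 16/9.
Integrating from 0 to t:
  <X>_t = int_0^t (16/9) ds = 16*t/9.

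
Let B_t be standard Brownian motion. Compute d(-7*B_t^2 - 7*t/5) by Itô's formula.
d(-7*B_t^2 - 7*t/5) = (-42/5) dt + (-14*B_t) dB_t

Itô's formula for f(t, x): d f(t, B_t) = (f_t + (1/2) f_xx) dt + f_x dB_t. Compute partials of f(t, x) = -7*t/5 - 7*x^2:
  f_t(t,x)  = -7/5
  f_x(t,x)  = -14*x
  f_xx(t,x) = -14
Assemble drift = f_t + (1/2) f_xx = -42/5 and diffusion = f_x = -14*x. Substituting x = B_t:
  d(-7*B_t^2 - 7*t/5) = (-42/5) dt + (-14*B_t) dB_t.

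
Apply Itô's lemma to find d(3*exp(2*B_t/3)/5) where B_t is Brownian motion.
d(3*exp(2*B_t/3)/5) = (2*exp(2*B_t/3)/15) dt + (2*exp(2*B_t/3)/5) dB_t

Itô's formula for f(B_t) gives d f(B_t) = f'(B_t) dB_t + (1/2) f''(B_t) dt. Compute derivatives of f(x) = 3*exp(2*x/3)/5:
  f'(x)  = 2*exp(2*x/3)/5
  f''(x) = 4*exp(2*x/3)/15
Substitute x = B_t and multiply the f'' term by 1/2:
  drift     = (1/2) * (4*exp(2*x/3)/15) evaluated at B_t = 2*exp(2*B_t/3)/15
  diffusion = (2*exp(2*x/3)/5) evaluated at B_t = 2*exp(2*B_t/3)/5
Therefore d(3*exp(2*B_t/3)/5) = (2*exp(2*B_t/3)/15) dt + (2*exp(2*B_t/3)/5) dB_t.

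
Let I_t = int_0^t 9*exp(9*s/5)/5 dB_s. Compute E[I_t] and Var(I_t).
E[I_t] = 0; Var(I_t) = 9*exp(18*t/5)/10 - 9/10

The Itô integral of a deterministic integrand f(s) has mean 0 because each increment f(s) * (B_{s+ds} - B_s) has mean 0. By the Itô isometry:
  Var( int_0^t f(s) dB_s ) = E[ (int_0^t f(s) dB_s)^2 ] = int_0^t f(s)^2 ds.
Here f(s) = 9*exp(9*s/5)/5, so f(s)^2 = 81*exp(18*s/5)/25. Integrate:
  int_0^t (81*exp(18*s/5)/25) ds = 9*exp(18*t/5)/10 - 9/10.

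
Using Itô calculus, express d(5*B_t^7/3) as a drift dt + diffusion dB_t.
d(5*B_t^7/3) = (35*B_t^5) dt + (35*B_t^6/3) dB_t

Itô's formula for f(B_t) gives d f(B_t) = f'(B_t) dB_t + (1/2) f''(B_t) dt. Compute derivatives of f(x) = 5*x^7/3:
  f'(x)  = 35*x^6/3
  f''(x) = 70*x^5
Substitute x = B_t and multiply the f'' term by 1/2:
  drift     = (1/2) * (70*x^5) evaluated at B_t = 35*B_t^5
  diffusion = (35*x^6/3) evaluated at B_t = 35*B_t^6/3
Therefore d(5*B_t^7/3) = (35*B_t^5) dt + (35*B_t^6/3) dB_t.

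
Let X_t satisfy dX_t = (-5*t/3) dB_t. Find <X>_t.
<X>_t = 25*t^3/27

For an Itô process dX_t = a(t) dt + b(t) dB_t, the quadratic variation is <X>_t = int_0^t b(s)^2 ds (the drift term does not contribute). Here b(s) = -5*s/3, so
  b(s)^2 = 25*s^2/9.
Integrating from 0 to t:
  <X>_t = int_0^t (25*s^2/9) ds = 25*t^3/27.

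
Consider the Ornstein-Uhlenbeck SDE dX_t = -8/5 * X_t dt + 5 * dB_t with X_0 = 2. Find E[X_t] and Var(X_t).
E[X_t] = 2*exp(-8*t/5); Var(X_t) = 125/16 - 125*exp(-16*t/5)/16

The OU SDE dX = -theta X dt + sigma dB admits the integrating factor exp(theta t): d(exp(theta t) X_t) = sigma exp(theta t) dB_t. Integrating from 0 to t:
  X_t = x_0 * exp(-theta t) + sigma * int_0^t exp(-theta (t-s)) dB_s.
The Itô integral has mean 0 and (by the Itô isometry) variance sigma^2 * int_0^t exp(-2 theta (t - s)) ds = sigma^2 * (1 - exp(-2 theta t)) / (2 theta).
With theta = 8/5, sigma = 5, x_0 = 2:
  E[X_t] = 2 * exp(-8/5 t) = 2*exp(-8*t/5)
  Var(X_t) = (5)^2 * (1 - exp(-2*8/5 t)) / (2 * 8/5) = 125/16 - 125*exp(-16*t/5)/16.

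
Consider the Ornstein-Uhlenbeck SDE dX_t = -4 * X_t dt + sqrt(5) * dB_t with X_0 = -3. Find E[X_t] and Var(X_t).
E[X_t] = -3*exp(-4*t); Var(X_t) = 5/8 - 5*exp(-8*t)/8

The OU SDE dX = -theta X dt + sigma dB admits the integrating factor exp(theta t): d(exp(theta t) X_t) = sigma exp(theta t) dB_t. Integrating from 0 to t:
  X_t = x_0 * exp(-theta t) + sigma * int_0^t exp(-theta (t-s)) dB_s.
The Itô integral has mean 0 and (by the Itô isometry) variance sigma^2 * int_0^t exp(-2 theta (t - s)) ds = sigma^2 * (1 - exp(-2 theta t)) / (2 theta).
With theta = 4, sigma = sqrt(5), x_0 = -3:
  E[X_t] = -3 * exp(-4 t) = -3*exp(-4*t)
  Var(X_t) = (sqrt(5))^2 * (1 - exp(-2*4 t)) / (2 * 4) = 5/8 - 5*exp(-8*t)/8.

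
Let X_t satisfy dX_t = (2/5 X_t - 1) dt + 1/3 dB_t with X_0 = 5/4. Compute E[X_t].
E[X_t] = 5/2 - 5*exp(2*t/5)/4

Taking expectations and using E[dB_t] = 0, the mean m(t) = E[X_t] satisfies the ODE m'(t) = a m(t) + b with m(0) = x_0. With a = 2/5, b = -1, x_0 = 5/4, the solution is
  m(t) = x_0 * exp(a t) + (b/a) * (exp(a t) - 1)
       = (5/4) * exp((2/5) t) + ((-1)/(2/5)) * (exp((2/5) t) - 1)
       = 5/2 - 5*exp(2*t/5)/4.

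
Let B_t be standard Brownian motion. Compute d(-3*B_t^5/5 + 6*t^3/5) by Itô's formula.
d(-3*B_t^5/5 + 6*t^3/5) = (-6*B_t^3 + 18*t^2/5) dt + (-3*B_t^4) dB_t

Itô's formula for f(t, x): d f(t, B_t) = (f_t + (1/2) f_xx) dt + f_x dB_t. Compute partials of f(t, x) = 6*t^3/5 - 3*x^5/5:
  f_t(t,x)  = 18*t^2/5
  f_x(t,x)  = -3*x^4
  f_xx(t,x) = -12*x^3
Assemble drift = f_t + (1/2) f_xx = 18*t^2/5 - 6*x^3 and diffusion = f_x = -3*x^4. Substituting x = B_t:
  d(-3*B_t^5/5 + 6*t^3/5) = (-6*B_t^3 + 18*t^2/5) dt + (-3*B_t^4) dB_t.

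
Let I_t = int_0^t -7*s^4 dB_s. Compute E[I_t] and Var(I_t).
E[I_t] = 0; Var(I_t) = 49*t^9/9

The Itô integral of a deterministic integrand f(s) has mean 0 because each increment f(s) * (B_{s+ds} - B_s) has mean 0. By the Itô isometry:
  Var( int_0^t f(s) dB_s ) = E[ (int_0^t f(s) dB_s)^2 ] = int_0^t f(s)^2 ds.
Here f(s) = -7*s^4, so f(s)^2 = 49*s^8. Integrate:
  int_0^t (49*s^8) ds = 49*t^9/9.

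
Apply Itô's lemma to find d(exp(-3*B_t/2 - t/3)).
d(exp(-3*B_t/2 - t/3)) = (19*exp(-3*B_t/2 - t/3)/24) dt + (-3*exp(-3*B_t/2 - t/3)/2) dB_t

Itô's formula for f(t, x): d f(t, B_t) = (f_t + (1/2) f_xx) dt + f_x dB_t. Compute partials of f(t, x) = exp(-t/3 - 3*x/2):
  f_t(t,x)  = -exp(-t/3 - 3*x/2)/3
  f_x(t,x)  = -3*exp(-t/3 - 3*x/2)/2
  f_xx(t,x) = 9*exp(-t/3 - 3*x/2)/4
Assemble drift = f_t + (1/2) f_xx = 19*exp(-t/3 - 3*x/2)/24 and diffusion = f_x = -3*exp(-t/3 - 3*x/2)/2. Substituting x = B_t:
  d(exp(-3*B_t/2 - t/3)) = (19*exp(-3*B_t/2 - t/3)/24) dt + (-3*exp(-3*B_t/2 - t/3)/2) dB_t.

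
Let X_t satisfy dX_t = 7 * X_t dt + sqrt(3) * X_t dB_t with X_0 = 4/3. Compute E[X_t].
E[X_t] = 4*exp(7*t)/3

For GBM dX = mu X dt + sigma X dB with X_0 = x_0, apply Itô to Y = log X: dY = (mu - sigma^2/2) dt + sigma dB, so Y_t = log(x_0) + (mu - sigma^2/2) t + sigma B_t and hence X_t = x_0 * exp((mu - sigma^2/2) t + sigma B_t).
With mu = 7, sigma = sqrt(3), x_0 = 4/3, this gives:
  X_t = 4/3 * exp((11/2) * t + (sqrt(3)) * B_t).
Since sigma*B_t ~ Normal(0, sigma^2 t), E[exp(sigma*B_t)] = exp(sigma^2 t / 2); so E[X_t] = x_0 * exp((mu - sigma^2/2) t) * exp(sigma^2 t / 2) = x_0 * exp(mu t) = 4*exp(7*t)/3.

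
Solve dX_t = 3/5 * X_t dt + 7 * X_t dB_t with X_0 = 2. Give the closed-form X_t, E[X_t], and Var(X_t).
X_t = 2 * exp((-239/10) t + (7) B_t); E[X_t] = 2*exp(3*t/5); Var(X_t) = 4*(exp(49*t) - 1)*exp(6*t/5)

For GBM dX = mu X dt + sigma X dB with X_0 = x_0, apply Itô to Y = log X: dY = (mu - sigma^2/2) dt + sigma dB, so Y_t = log(x_0) + (mu - sigma^2/2) t + sigma B_t and hence X_t = x_0 * exp((mu - sigma^2/2) t + sigma B_t).
With mu = 3/5, sigma = 7, x_0 = 2, this gives:
  X_t = 2 * exp((-239/10) * t + (7) * B_t).
Since sigma*B_t ~ Normal(0, sigma^2 t), E[exp(sigma*B_t)] = exp(sigma^2 t / 2); so E[X_t] = x_0 * exp((mu - sigma^2/2) t) * exp(sigma^2 t / 2) = x_0 * exp(mu t) = 2*exp(3*t/5).
Var(X_t) = E[X_t^2] - (E[X_t])^2 = x_0^2 * exp(2 mu t) * (exp(sigma^2 t) - 1) = 4*(exp(49*t) - 1)*exp(6*t/5).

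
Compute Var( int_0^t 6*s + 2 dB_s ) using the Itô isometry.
Var = 4*t*(3*t^2 + 3*t + 1)

The Itô integral of a deterministic integrand f(s) has mean 0 because each increment f(s) * (B_{s+ds} - B_s) has mean 0. By the Itô isometry:
  Var( int_0^t f(s) dB_s ) = E[ (int_0^t f(s) dB_s)^2 ] = int_0^t f(s)^2 ds.
Here f(s) = 6*s + 2, so f(s)^2 = 4*(3*s + 1)^2. Integrate:
  int_0^t (4*(3*s + 1)^2) ds = 4*t*(3*t^2 + 3*t + 1).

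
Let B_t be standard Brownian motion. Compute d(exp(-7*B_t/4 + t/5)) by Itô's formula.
d(exp(-7*B_t/4 + t/5)) = (277*exp(-7*B_t/4 + t/5)/160) dt + (-7*exp(-7*B_t/4 + t/5)/4) dB_t

Itô's formula for f(t, x): d f(t, B_t) = (f_t + (1/2) f_xx) dt + f_x dB_t. Compute partials of f(t, x) = exp(t/5 - 7*x/4):
  f_t(t,x)  = exp(t/5 - 7*x/4)/5
  f_x(t,x)  = -7*exp(t/5 - 7*x/4)/4
  f_xx(t,x) = 49*exp(t/5 - 7*x/4)/16
Assemble drift = f_t + (1/2) f_xx = 277*exp(t/5 - 7*x/4)/160 and diffusion = f_x = -7*exp(t/5 - 7*x/4)/4. Substituting x = B_t:
  d(exp(-7*B_t/4 + t/5)) = (277*exp(-7*B_t/4 + t/5)/160) dt + (-7*exp(-7*B_t/4 + t/5)/4) dB_t.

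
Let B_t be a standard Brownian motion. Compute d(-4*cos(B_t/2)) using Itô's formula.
d(-4*cos(B_t/2)) = (cos(B_t/2)/2) dt + (2*sin(B_t/2)) dB_t

Itô's formula for f(B_t) gives d f(B_t) = f'(B_t) dB_t + (1/2) f''(B_t) dt. Compute derivatives of f(x) = -4*cos(x/2):
  f'(x)  = 2*sin(x/2)
  f''(x) = cos(x/2)
Substitute x = B_t and multiply the f'' term by 1/2:
  drift     = (1/2) * (cos(x/2)) evaluated at B_t = cos(B_t/2)/2
  diffusion = (2*sin(x/2)) evaluated at B_t = 2*sin(B_t/2)
Therefore d(-4*cos(B_t/2)) = (cos(B_t/2)/2) dt + (2*sin(B_t/2)) dB_t.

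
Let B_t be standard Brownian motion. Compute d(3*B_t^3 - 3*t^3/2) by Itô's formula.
d(3*B_t^3 - 3*t^3/2) = (9*B_t - 9*t^2/2) dt + (9*B_t^2) dB_t

Itô's formula for f(t, x): d f(t, B_t) = (f_t + (1/2) f_xx) dt + f_x dB_t. Compute partials of f(t, x) = -3*t^3/2 + 3*x^3:
  f_t(t,x)  = -9*t^2/2
  f_x(t,x)  = 9*x^2
  f_xx(t,x) = 18*x
Assemble drift = f_t + (1/2) f_xx = -9*t^2/2 + 9*x and diffusion = f_x = 9*x^2. Substituting x = B_t:
  d(3*B_t^3 - 3*t^3/2) = (9*B_t - 9*t^2/2) dt + (9*B_t^2) dB_t.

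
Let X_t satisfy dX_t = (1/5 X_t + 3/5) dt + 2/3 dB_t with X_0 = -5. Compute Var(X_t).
Var(X_t) = 10*exp(2*t/5)/9 - 10/9

The variance V(t) = Var(X_t) satisfies V'(t) = 2 a V(t) + c^2 with V(0) = 0 (drift coefficient is linear in X, diffusion is constant). With a = 1/5, c = 2/3, the solution is
  V(t) = (c^2 / (2 a)) * (exp(2 a t) - 1)
       = ((2/3)^2 / (2*(1/5))) * (exp((2/5) t) - 1)
       = 10*exp(2*t/5)/9 - 10/9.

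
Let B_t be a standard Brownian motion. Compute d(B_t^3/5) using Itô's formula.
d(B_t^3/5) = (3*B_t/5) dt + (3*B_t^2/5) dB_t

Itô's formula for f(B_t) gives d f(B_t) = f'(B_t) dB_t + (1/2) f''(B_t) dt. Compute derivatives of f(x) = x^3/5:
  f'(x)  = 3*x^2/5
  f''(x) = 6*x/5
Substitute x = B_t and multiply the f'' term by 1/2:
  drift     = (1/2) * (6*x/5) evaluated at B_t = 3*B_t/5
  diffusion = (3*x^2/5) evaluated at B_t = 3*B_t^2/5
Therefore d(B_t^3/5) = (3*B_t/5) dt + (3*B_t^2/5) dB_t.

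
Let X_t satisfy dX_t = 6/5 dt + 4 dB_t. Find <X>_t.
<X>_t = 16*t

For an Itô process dX_t = a(t) dt + b(t) dB_t, the quadratic variation is <X>_t = int_0^t b(s)^2 ds (the drift term does not contribute). Here b(s) = 4, so
  b(s)^2 = 16.
Integrating from 0 to t:
  <X>_t = int_0^t (16) ds = 16*t.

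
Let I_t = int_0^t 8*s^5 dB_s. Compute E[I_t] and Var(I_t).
E[I_t] = 0; Var(I_t) = 64*t^11/11

The Itô integral of a deterministic integrand f(s) has mean 0 because each increment f(s) * (B_{s+ds} - B_s) has mean 0. By the Itô isometry:
  Var( int_0^t f(s) dB_s ) = E[ (int_0^t f(s) dB_s)^2 ] = int_0^t f(s)^2 ds.
Here f(s) = 8*s^5, so f(s)^2 = 64*s^10. Integrate:
  int_0^t (64*s^10) ds = 64*t^11/11.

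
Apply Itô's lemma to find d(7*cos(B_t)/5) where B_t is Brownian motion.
d(7*cos(B_t)/5) = (-7*cos(B_t)/10) dt + (-7*sin(B_t)/5) dB_t

Itô's formula for f(B_t) gives d f(B_t) = f'(B_t) dB_t + (1/2) f''(B_t) dt. Compute derivatives of f(x) = 7*cos(x)/5:
  f'(x)  = -7*sin(x)/5
  f''(x) = -7*cos(x)/5
Substitute x = B_t and multiply the f'' term by 1/2:
  drift     = (1/2) * (-7*cos(x)/5) evaluated at B_t = -7*cos(B_t)/10
  diffusion = (-7*sin(x)/5) evaluated at B_t = -7*sin(B_t)/5
Therefore d(7*cos(B_t)/5) = (-7*cos(B_t)/10) dt + (-7*sin(B_t)/5) dB_t.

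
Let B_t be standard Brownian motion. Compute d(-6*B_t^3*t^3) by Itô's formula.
d(-6*B_t^3*t^3) = (18*B_t*t^2*(-B_t^2 - t)) dt + (-18*B_t^2*t^3) dB_t

Itô's formula for f(t, x): d f(t, B_t) = (f_t + (1/2) f_xx) dt + f_x dB_t. Compute partials of f(t, x) = -6*t^3*x^3:
  f_t(t,x)  = -18*t^2*x^3
  f_x(t,x)  = -18*t^3*x^2
  f_xx(t,x) = -36*t^3*x
Assemble drift = f_t + (1/2) f_xx = 18*t^2*x*(-t - x^2) and diffusion = f_x = -18*t^3*x^2. Substituting x = B_t:
  d(-6*B_t^3*t^3) = (18*B_t*t^2*(-B_t^2 - t)) dt + (-18*B_t^2*t^3) dB_t.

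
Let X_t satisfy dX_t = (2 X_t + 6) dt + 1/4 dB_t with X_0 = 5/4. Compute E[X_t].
E[X_t] = 17*exp(2*t)/4 - 3

Taking expectations and using E[dB_t] = 0, the mean m(t) = E[X_t] satisfies the ODE m'(t) = a m(t) + b with m(0) = x_0. With a = 2, b = 6, x_0 = 5/4, the solution is
  m(t) = x_0 * exp(a t) + (b/a) * (exp(a t) - 1)
       = (5/4) * exp(2 t) + (6/2) * (exp(2 t) - 1)
       = 17*exp(2*t)/4 - 3.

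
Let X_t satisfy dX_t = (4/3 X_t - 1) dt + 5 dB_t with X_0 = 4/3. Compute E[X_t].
E[X_t] = 7*exp(4*t/3)/12 + 3/4

Taking expectations and using E[dB_t] = 0, the mean m(t) = E[X_t] satisfies the ODE m'(t) = a m(t) + b with m(0) = x_0. With a = 4/3, b = -1, x_0 = 4/3, the solution is
  m(t) = x_0 * exp(a t) + (b/a) * (exp(a t) - 1)
       = (4/3) * exp((4/3) t) + ((-1)/(4/3)) * (exp((4/3) t) - 1)
       = 7*exp(4*t/3)/12 + 3/4.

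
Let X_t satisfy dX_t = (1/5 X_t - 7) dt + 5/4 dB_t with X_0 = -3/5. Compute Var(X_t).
Var(X_t) = 125*exp(2*t/5)/32 - 125/32

The variance V(t) = Var(X_t) satisfies V'(t) = 2 a V(t) + c^2 with V(0) = 0 (drift coefficient is linear in X, diffusion is constant). With a = 1/5, c = 5/4, the solution is
  V(t) = (c^2 / (2 a)) * (exp(2 a t) - 1)
       = ((5/4)^2 / (2*(1/5))) * (exp((2/5) t) - 1)
       = 125*exp(2*t/5)/32 - 125/32.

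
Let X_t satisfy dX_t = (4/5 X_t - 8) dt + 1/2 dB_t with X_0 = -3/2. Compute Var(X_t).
Var(X_t) = 5*exp(8*t/5)/32 - 5/32

The variance V(t) = Var(X_t) satisfies V'(t) = 2 a V(t) + c^2 with V(0) = 0 (drift coefficient is linear in X, diffusion is constant). With a = 4/5, c = 1/2, the solution is
  V(t) = (c^2 / (2 a)) * (exp(2 a t) - 1)
       = ((1/2)^2 / (2*(4/5))) * (exp((8/5) t) - 1)
       = 5*exp(8*t/5)/32 - 5/32.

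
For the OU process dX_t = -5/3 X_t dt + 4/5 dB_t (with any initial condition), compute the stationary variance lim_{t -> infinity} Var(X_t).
lim Var(X_t) = 24/125

The OU SDE dX = -theta X dt + sigma dB admits the integrating factor exp(theta t): d(exp(theta t) X_t) = sigma exp(theta t) dB_t. Integrating from 0 to t gives X_t = x_0 * exp(-theta t) + sigma * int_0^t exp(-theta (t-s)) dB_s for any initial x_0. The Itô integral has variance (by the Itô isometry) sigma^2 * int_0^t exp(-2 theta (t - s)) ds = sigma^2 * (1 - exp(-2 theta t)) / (2 theta), independent of x_0.
With theta = 5/3, sigma = 4/5:
  Var(X_t) = (4/5)^2 * (1 - exp(-2*5/3 t)) / (2 * 5/3) = 24/125 - 24*exp(-10*t/3)/125.
As t -> infinity, exp(-2*5/3 t) -> 0, so the stationary variance is sigma^2 / (2 theta) = 24/125.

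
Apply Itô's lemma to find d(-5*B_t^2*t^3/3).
d(-5*B_t^2*t^3/3) = (5*t^2*(-3*B_t^2 - t)/3) dt + (-10*B_t*t^3/3) dB_t

Itô's formula for f(t, x): d f(t, B_t) = (f_t + (1/2) f_xx) dt + f_x dB_t. Compute partials of f(t, x) = -5*t^3*x^2/3:
  f_t(t,x)  = -5*t^2*x^2
  f_x(t,x)  = -10*t^3*x/3
  f_xx(t,x) = -10*t^3/3
Assemble drift = f_t + (1/2) f_xx = 5*t^2*(-t - 3*x^2)/3 and diffusion = f_x = -10*t^3*x/3. Substituting x = B_t:
  d(-5*B_t^2*t^3/3) = (5*t^2*(-3*B_t^2 - t)/3) dt + (-10*B_t*t^3/3) dB_t.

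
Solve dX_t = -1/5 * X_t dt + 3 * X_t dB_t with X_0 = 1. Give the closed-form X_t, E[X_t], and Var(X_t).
X_t = 1 * exp((-47/10) t + (3) B_t); E[X_t] = exp(-t/5); Var(X_t) = (exp(9*t) - 1)*exp(-2*t/5)

For GBM dX = mu X dt + sigma X dB with X_0 = x_0, apply Itô to Y = log X: dY = (mu - sigma^2/2) dt + sigma dB, so Y_t = log(x_0) + (mu - sigma^2/2) t + sigma B_t and hence X_t = x_0 * exp((mu - sigma^2/2) t + sigma B_t).
With mu = -1/5, sigma = 3, x_0 = 1, this gives:
  X_t = 1 * exp((-47/10) * t + (3) * B_t).
Since sigma*B_t ~ Normal(0, sigma^2 t), E[exp(sigma*B_t)] = exp(sigma^2 t / 2); so E[X_t] = x_0 * exp((mu - sigma^2/2) t) * exp(sigma^2 t / 2) = x_0 * exp(mu t) = exp(-t/5).
Var(X_t) = E[X_t^2] - (E[X_t])^2 = x_0^2 * exp(2 mu t) * (exp(sigma^2 t) - 1) = (exp(9*t) - 1)*exp(-2*t/5).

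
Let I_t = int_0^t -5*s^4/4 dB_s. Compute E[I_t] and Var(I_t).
E[I_t] = 0; Var(I_t) = 25*t^9/144

The Itô integral of a deterministic integrand f(s) has mean 0 because each increment f(s) * (B_{s+ds} - B_s) has mean 0. By the Itô isometry:
  Var( int_0^t f(s) dB_s ) = E[ (int_0^t f(s) dB_s)^2 ] = int_0^t f(s)^2 ds.
Here f(s) = -5*s^4/4, so f(s)^2 = 25*s^8/16. Integrate:
  int_0^t (25*s^8/16) ds = 25*t^9/144.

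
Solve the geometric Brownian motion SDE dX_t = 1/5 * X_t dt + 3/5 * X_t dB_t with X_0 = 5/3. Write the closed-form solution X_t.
X_t = 5/3 * exp((1/50) * t + (3/5) * B_t)

For GBM dX = mu X dt + sigma X dB with X_0 = x_0, apply Itô to Y = log X: dY = (mu - sigma^2/2) dt + sigma dB, so Y_t = log(x_0) + (mu - sigma^2/2) t + sigma B_t and hence X_t = x_0 * exp((mu - sigma^2/2) t + sigma B_t).
With mu = 1/5, sigma = 3/5, x_0 = 5/3, this gives:
  X_t = 5/3 * exp((1/50) * t + (3/5) * B_t).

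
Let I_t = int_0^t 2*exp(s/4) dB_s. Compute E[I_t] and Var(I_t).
E[I_t] = 0; Var(I_t) = 8*exp(t/2) - 8

The Itô integral of a deterministic integrand f(s) has mean 0 because each increment f(s) * (B_{s+ds} - B_s) has mean 0. By the Itô isometry:
  Var( int_0^t f(s) dB_s ) = E[ (int_0^t f(s) dB_s)^2 ] = int_0^t f(s)^2 ds.
Here f(s) = 2*exp(s/4), so f(s)^2 = 4*exp(s/2). Integrate:
  int_0^t (4*exp(s/2)) ds = 8*exp(t/2) - 8.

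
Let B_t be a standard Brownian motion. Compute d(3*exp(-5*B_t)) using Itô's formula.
d(3*exp(-5*B_t)) = (75*exp(-5*B_t)/2) dt + (-15*exp(-5*B_t)) dB_t

Itô's formula for f(B_t) gives d f(B_t) = f'(B_t) dB_t + (1/2) f''(B_t) dt. Compute derivatives of f(x) = 3*exp(-5*x):
  f'(x)  = -15*exp(-5*x)
  f''(x) = 75*exp(-5*x)
Substitute x = B_t and multiply the f'' term by 1/2:
  drift     = (1/2) * (75*exp(-5*x)) evaluated at B_t = 75*exp(-5*B_t)/2
  diffusion = (-15*exp(-5*x)) evaluated at B_t = -15*exp(-5*B_t)
Therefore d(3*exp(-5*B_t)) = (75*exp(-5*B_t)/2) dt + (-15*exp(-5*B_t)) dB_t.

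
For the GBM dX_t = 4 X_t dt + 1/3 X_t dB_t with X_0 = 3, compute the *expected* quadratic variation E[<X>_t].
E[<X>_t] = 9*exp(73*t/9)/73 - 9/73

<X>_t = int_0^t ((1/3) * X_s)^2 ds. Taking expectation inside the integral: E[<X>_t] = (1/3)^2 * int_0^t E[X_s^2] ds. For GBM, E[X_s^2] = x_0^2 * exp((2 mu + sigma^2) s). Integrating:
  E[<X>_t] = (1/3)^2 * 3^2 * (exp((2*4 + (1/3)^2) t) - 1) / (2*4 + (1/3)^2)
           = (1/3)^2 * 3^2 * (exp((73/9) t) - 1) / (73/9) = 9*exp(73*t/9)/73 - 9/73.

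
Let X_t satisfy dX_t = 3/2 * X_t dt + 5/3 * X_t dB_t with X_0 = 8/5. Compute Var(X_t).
Var(X_t) = 64*(exp(25*t/9) - 1)*exp(3*t)/25

For GBM dX = mu X dt + sigma X dB with X_0 = x_0, apply Itô to Y = log X: dY = (mu - sigma^2/2) dt + sigma dB, so Y_t = log(x_0) + (mu - sigma^2/2) t + sigma B_t and hence X_t = x_0 * exp((mu - sigma^2/2) t + sigma B_t).
With mu = 3/2, sigma = 5/3, x_0 = 8/5, this gives:
  X_t = 8/5 * exp((1/9) * t + (5/3) * B_t).
Since sigma*B_t ~ Normal(0, sigma^2 t), E[exp(sigma*B_t)] = exp(sigma^2 t / 2); so E[X_t] = x_0 * exp((mu - sigma^2/2) t) * exp(sigma^2 t / 2) = x_0 * exp(mu t) = 8*exp(3*t/2)/5.
Var(X_t) = E[X_t^2] - (E[X_t])^2 = x_0^2 * exp(2 mu t) * (exp(sigma^2 t) - 1) = 64*(exp(25*t/9) - 1)*exp(3*t)/25.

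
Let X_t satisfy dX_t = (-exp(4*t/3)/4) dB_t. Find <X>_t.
<X>_t = 3*exp(8*t/3)/128 - 3/128

For an Itô process dX_t = a(t) dt + b(t) dB_t, the quadratic variation is <X>_t = int_0^t b(s)^2 ds (the drift term does not contribute). Here b(s) = -exp(4*s/3)/4, so
  b(s)^2 = exp(8*s/3)/16.
Integrating from 0 to t:
  <X>_t = int_0^t (exp(8*s/3)/16) ds = 3*exp(8*t/3)/128 - 3/128.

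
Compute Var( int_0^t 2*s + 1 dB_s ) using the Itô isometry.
Var = t*(4*t^2 + 6*t + 3)/3

The Itô integral of a deterministic integrand f(s) has mean 0 because each increment f(s) * (B_{s+ds} - B_s) has mean 0. By the Itô isometry:
  Var( int_0^t f(s) dB_s ) = E[ (int_0^t f(s) dB_s)^2 ] = int_0^t f(s)^2 ds.
Here f(s) = 2*s + 1, so f(s)^2 = (2*s + 1)^2. Integrate:
  int_0^t ((2*s + 1)^2) ds = t*(4*t^2 + 6*t + 3)/3.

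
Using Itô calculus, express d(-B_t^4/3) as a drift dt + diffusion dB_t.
d(-B_t^4/3) = (-2*B_t^2) dt + (-4*B_t^3/3) dB_t

Itô's formula for f(B_t) gives d f(B_t) = f'(B_t) dB_t + (1/2) f''(B_t) dt. Compute derivatives of f(x) = -x^4/3:
  f'(x)  = -4*x^3/3
  f''(x) = -4*x^2
Substitute x = B_t and multiply the f'' term by 1/2:
  drift     = (1/2) * (-4*x^2) evaluated at B_t = -2*B_t^2
  diffusion = (-4*x^3/3) evaluated at B_t = -4*B_t^3/3
Therefore d(-B_t^4/3) = (-2*B_t^2) dt + (-4*B_t^3/3) dB_t.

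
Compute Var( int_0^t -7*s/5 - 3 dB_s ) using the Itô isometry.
Var = t*(49*t^2 + 315*t + 675)/75

The Itô integral of a deterministic integrand f(s) has mean 0 because each increment f(s) * (B_{s+ds} - B_s) has mean 0. By the Itô isometry:
  Var( int_0^t f(s) dB_s ) = E[ (int_0^t f(s) dB_s)^2 ] = int_0^t f(s)^2 ds.
Here f(s) = -7*s/5 - 3, so f(s)^2 = (7*s + 15)^2/25. Integrate:
  int_0^t ((7*s + 15)^2/25) ds = t*(49*t^2 + 315*t + 675)/75.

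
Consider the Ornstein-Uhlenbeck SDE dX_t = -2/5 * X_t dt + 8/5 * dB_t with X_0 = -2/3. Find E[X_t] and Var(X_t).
E[X_t] = -2*exp(-2*t/5)/3; Var(X_t) = 16/5 - 16*exp(-4*t/5)/5

The OU SDE dX = -theta X dt + sigma dB admits the integrating factor exp(theta t): d(exp(theta t) X_t) = sigma exp(theta t) dB_t. Integrating from 0 to t:
  X_t = x_0 * exp(-theta t) + sigma * int_0^t exp(-theta (t-s)) dB_s.
The Itô integral has mean 0 and (by the Itô isometry) variance sigma^2 * int_0^t exp(-2 theta (t - s)) ds = sigma^2 * (1 - exp(-2 theta t)) / (2 theta).
With theta = 2/5, sigma = 8/5, x_0 = -2/3:
  E[X_t] = -2/3 * exp(-2/5 t) = -2*exp(-2*t/5)/3
  Var(X_t) = (8/5)^2 * (1 - exp(-2*2/5 t)) / (2 * 2/5) = 16/5 - 16*exp(-4*t/5)/5.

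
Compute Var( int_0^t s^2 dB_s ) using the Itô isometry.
Var = t^5/5

The Itô integral of a deterministic integrand f(s) has mean 0 because each increment f(s) * (B_{s+ds} - B_s) has mean 0. By the Itô isometry:
  Var( int_0^t f(s) dB_s ) = E[ (int_0^t f(s) dB_s)^2 ] = int_0^t f(s)^2 ds.
Here f(s) = s^2, so f(s)^2 = s^4. Integrate:
  int_0^t (s^4) ds = t^5/5.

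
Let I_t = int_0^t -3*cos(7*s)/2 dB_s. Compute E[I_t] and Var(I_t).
E[I_t] = 0; Var(I_t) = 9*t/8 + 9*sin(14*t)/112

The Itô integral of a deterministic integrand f(s) has mean 0 because each increment f(s) * (B_{s+ds} - B_s) has mean 0. By the Itô isometry:
  Var( int_0^t f(s) dB_s ) = E[ (int_0^t f(s) dB_s)^2 ] = int_0^t f(s)^2 ds.
Here f(s) = -3*cos(7*s)/2, so f(s)^2 = 9*cos(7*s)^2/4. Integrate:
  int_0^t (9*cos(7*s)^2/4) ds = 9*t/8 + 9*sin(14*t)/112.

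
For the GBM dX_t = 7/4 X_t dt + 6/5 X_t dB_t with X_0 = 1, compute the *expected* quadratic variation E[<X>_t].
E[<X>_t] = 72*exp(247*t/50)/247 - 72/247

<X>_t = int_0^t ((6/5) * X_s)^2 ds. Taking expectation inside the integral: E[<X>_t] = (6/5)^2 * int_0^t E[X_s^2] ds. For GBM, E[X_s^2] = x_0^2 * exp((2 mu + sigma^2) s). Integrating:
  E[<X>_t] = (6/5)^2 * 1^2 * (exp((2*(7/4) + (6/5)^2) t) - 1) / (2*(7/4) + (6/5)^2)
           = (6/5)^2 * 1^2 * (exp((247/50) t) - 1) / (247/50) = 72*exp(247*t/50)/247 - 72/247.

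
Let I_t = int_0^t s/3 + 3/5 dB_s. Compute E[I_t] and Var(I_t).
E[I_t] = 0; Var(I_t) = t*(25*t^2 + 135*t + 243)/675

The Itô integral of a deterministic integrand f(s) has mean 0 because each increment f(s) * (B_{s+ds} - B_s) has mean 0. By the Itô isometry:
  Var( int_0^t f(s) dB_s ) = E[ (int_0^t f(s) dB_s)^2 ] = int_0^t f(s)^2 ds.
Here f(s) = s/3 + 3/5, so f(s)^2 = (5*s + 9)^2/225. Integrate:
  int_0^t ((5*s + 9)^2/225) ds = t*(25*t^2 + 135*t + 243)/675.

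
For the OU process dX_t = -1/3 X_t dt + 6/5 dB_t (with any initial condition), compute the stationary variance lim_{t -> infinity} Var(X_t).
lim Var(X_t) = 54/25

The OU SDE dX = -theta X dt + sigma dB admits the integrating factor exp(theta t): d(exp(theta t) X_t) = sigma exp(theta t) dB_t. Integrating from 0 to t gives X_t = x_0 * exp(-theta t) + sigma * int_0^t exp(-theta (t-s)) dB_s for any initial x_0. The Itô integral has variance (by the Itô isometry) sigma^2 * int_0^t exp(-2 theta (t - s)) ds = sigma^2 * (1 - exp(-2 theta t)) / (2 theta), independent of x_0.
With theta = 1/3, sigma = 6/5:
  Var(X_t) = (6/5)^2 * (1 - exp(-2*1/3 t)) / (2 * 1/3) = 54/25 - 54*exp(-2*t/3)/25.
As t -> infinity, exp(-2*1/3 t) -> 0, so the stationary variance is sigma^2 / (2 theta) = 54/25.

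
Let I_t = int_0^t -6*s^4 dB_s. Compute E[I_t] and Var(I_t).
E[I_t] = 0; Var(I_t) = 4*t^9

The Itô integral of a deterministic integrand f(s) has mean 0 because each increment f(s) * (B_{s+ds} - B_s) has mean 0. By the Itô isometry:
  Var( int_0^t f(s) dB_s ) = E[ (int_0^t f(s) dB_s)^2 ] = int_0^t f(s)^2 ds.
Here f(s) = -6*s^4, so f(s)^2 = 36*s^8. Integrate:
  int_0^t (36*s^8) ds = 4*t^9.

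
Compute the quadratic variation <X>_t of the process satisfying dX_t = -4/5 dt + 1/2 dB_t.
<X>_t = t/4

For an Itô process dX_t = a(t) dt + b(t) dB_t, the quadratic variation is <X>_t = int_0^t b(s)^2 ds (the drift term does not contribute). Here b(s) = 1/2, so
  b(s)^2 = 1/4.
Integrating from 0 to t:
  <X>_t = int_0^t (1/4) ds = t/4.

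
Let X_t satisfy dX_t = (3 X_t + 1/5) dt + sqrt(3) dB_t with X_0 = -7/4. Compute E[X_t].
E[X_t] = -101*exp(3*t)/60 - 1/15

Taking expectations and using E[dB_t] = 0, the mean m(t) = E[X_t] satisfies the ODE m'(t) = a m(t) + b with m(0) = x_0. With a = 3, b = 1/5, x_0 = -7/4, the solution is
  m(t) = x_0 * exp(a t) + (b/a) * (exp(a t) - 1)
       = (-7/4) * exp(3 t) + ((1/5)/3) * (exp(3 t) - 1)
       = -101*exp(3*t)/60 - 1/15.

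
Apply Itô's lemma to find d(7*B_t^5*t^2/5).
d(7*B_t^5*t^2/5) = (14*B_t^3*t*(B_t^2 + 5*t)/5) dt + (7*B_t^4*t^2) dB_t

Itô's formula for f(t, x): d f(t, B_t) = (f_t + (1/2) f_xx) dt + f_x dB_t. Compute partials of f(t, x) = 7*t^2*x^5/5:
  f_t(t,x)  = 14*t*x^5/5
  f_x(t,x)  = 7*t^2*x^4
  f_xx(t,x) = 28*t^2*x^3
Assemble drift = f_t + (1/2) f_xx = 14*t*x^3*(5*t + x^2)/5 and diffusion = f_x = 7*t^2*x^4. Substituting x = B_t:
  d(7*B_t^5*t^2/5) = (14*B_t^3*t*(B_t^2 + 5*t)/5) dt + (7*B_t^4*t^2) dB_t.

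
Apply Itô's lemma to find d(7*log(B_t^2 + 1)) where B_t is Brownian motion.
d(7*log(B_t^2 + 1)) = (7*(1 - B_t^2)/(B_t^2 + 1)^2) dt + (14*B_t/(B_t^2 + 1)) dB_t

Itô's formula for f(B_t) gives d f(B_t) = f'(B_t) dB_t + (1/2) f''(B_t) dt. Compute derivatives of f(x) = 7*log(x^2 + 1):
  f'(x)  = 14*x/(x^2 + 1)
  f''(x) = 14*(1 - x^2)/(x^2 + 1)^2
Substitute x = B_t and multiply the f'' term by 1/2:
  drift     = (1/2) * (14*(1 - x^2)/(x^2 + 1)^2) evaluated at B_t = 7*(1 - B_t^2)/(B_t^2 + 1)^2
  diffusion = (14*x/(x^2 + 1)) evaluated at B_t = 14*B_t/(B_t^2 + 1)
Therefore d(7*log(B_t^2 + 1)) = (7*(1 - B_t^2)/(B_t^2 + 1)^2) dt + (14*B_t/(B_t^2 + 1)) dB_t.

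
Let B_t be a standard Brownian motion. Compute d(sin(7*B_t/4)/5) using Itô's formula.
d(sin(7*B_t/4)/5) = (-49*sin(7*B_t/4)/160) dt + (7*cos(7*B_t/4)/20) dB_t

Itô's formula for f(B_t) gives d f(B_t) = f'(B_t) dB_t + (1/2) f''(B_t) dt. Compute derivatives of f(x) = sin(7*x/4)/5:
  f'(x)  = 7*cos(7*x/4)/20
  f''(x) = -49*sin(7*x/4)/80
Substitute x = B_t and multiply the f'' term by 1/2:
  drift     = (1/2) * (-49*sin(7*x/4)/80) evaluated at B_t = -49*sin(7*B_t/4)/160
  diffusion = (7*cos(7*x/4)/20) evaluated at B_t = 7*cos(7*B_t/4)/20
Therefore d(sin(7*B_t/4)/5) = (-49*sin(7*B_t/4)/160) dt + (7*cos(7*B_t/4)/20) dB_t.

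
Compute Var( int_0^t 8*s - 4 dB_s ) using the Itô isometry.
Var = 16*t*(4*t^2 - 6*t + 3)/3

The Itô integral of a deterministic integrand f(s) has mean 0 because each increment f(s) * (B_{s+ds} - B_s) has mean 0. By the Itô isometry:
  Var( int_0^t f(s) dB_s ) = E[ (int_0^t f(s) dB_s)^2 ] = int_0^t f(s)^2 ds.
Here f(s) = 8*s - 4, so f(s)^2 = 16*(2*s - 1)^2. Integrate:
  int_0^t (16*(2*s - 1)^2) ds = 16*t*(4*t^2 - 6*t + 3)/3.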